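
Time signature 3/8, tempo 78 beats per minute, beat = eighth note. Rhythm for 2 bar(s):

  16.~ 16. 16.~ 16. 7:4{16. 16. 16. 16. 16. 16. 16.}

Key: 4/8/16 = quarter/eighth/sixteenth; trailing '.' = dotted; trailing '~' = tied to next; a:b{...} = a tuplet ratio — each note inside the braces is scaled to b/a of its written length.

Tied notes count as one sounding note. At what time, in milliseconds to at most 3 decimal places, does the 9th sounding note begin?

note 9 onset = 39/7b = 4285.714ms

1. 0.0ms @ 0 + 1153.846ms (3/2)
2. 1153.846ms @ 3/2 + 1153.846ms (3/2)
3. 2307.692ms @ 3 + 329.67ms (3/7)
4. 2637.363ms @ 24/7 + 329.67ms (3/7)
5. 2967.033ms @ 27/7 + 329.67ms (3/7)
6. 3296.703ms @ 30/7 + 329.67ms (3/7)
7. 3626.374ms @ 33/7 + 329.67ms (3/7)
8. 3956.044ms @ 36/7 + 329.67ms (3/7)
9. 4285.714ms @ 39/7 + 329.67ms (3/7)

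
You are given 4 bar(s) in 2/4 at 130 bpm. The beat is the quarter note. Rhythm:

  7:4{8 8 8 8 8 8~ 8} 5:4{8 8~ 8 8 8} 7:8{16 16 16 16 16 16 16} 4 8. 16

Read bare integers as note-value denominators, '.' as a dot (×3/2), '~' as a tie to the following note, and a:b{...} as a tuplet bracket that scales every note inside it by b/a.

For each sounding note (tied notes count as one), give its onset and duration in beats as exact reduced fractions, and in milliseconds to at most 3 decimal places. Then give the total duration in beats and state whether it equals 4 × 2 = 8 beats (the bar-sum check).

1) 0.0ms=0b +131.868ms=2/7b
2) 131.868ms=2/7b +131.868ms=2/7b
3) 263.736ms=4/7b +131.868ms=2/7b
4) 395.604ms=6/7b +131.868ms=2/7b
5) 527.473ms=8/7b +131.868ms=2/7b
6) 659.341ms=10/7b +263.736ms=4/7b
7) 923.077ms=2b +184.615ms=2/5b
8) 1107.692ms=12/5b +369.231ms=4/5b
9) 1476.923ms=16/5b +184.615ms=2/5b
10) 1661.538ms=18/5b +184.615ms=2/5b
11) 1846.154ms=4b +131.868ms=2/7b
12) 1978.022ms=30/7b +131.868ms=2/7b
13) 2109.89ms=32/7b +131.868ms=2/7b
14) 2241.758ms=34/7b +131.868ms=2/7b
15) 2373.626ms=36/7b +131.868ms=2/7b
16) 2505.495ms=38/7b +131.868ms=2/7b
17) 2637.363ms=40/7b +131.868ms=2/7b
18) 2769.231ms=6b +461.538ms=1b
19) 3230.769ms=7b +346.154ms=3/4b
20) 3576.923ms=31/4b +115.385ms=1/4b
Σ=8b of 8 (130bpm 2/4) — PASS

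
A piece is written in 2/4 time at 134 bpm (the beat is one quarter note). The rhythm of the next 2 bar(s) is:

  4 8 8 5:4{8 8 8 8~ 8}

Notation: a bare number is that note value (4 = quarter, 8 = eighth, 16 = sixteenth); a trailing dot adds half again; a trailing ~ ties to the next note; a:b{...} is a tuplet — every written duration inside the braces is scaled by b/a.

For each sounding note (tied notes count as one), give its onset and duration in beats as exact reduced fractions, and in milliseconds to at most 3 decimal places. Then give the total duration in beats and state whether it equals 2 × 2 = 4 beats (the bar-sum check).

1) 0.0ms=0b +447.761ms=1b
2) 447.761ms=1b +223.881ms=1/2b
3) 671.642ms=3/2b +223.881ms=1/2b
4) 895.522ms=2b +179.104ms=2/5b
5) 1074.627ms=12/5b +179.104ms=2/5b
6) 1253.731ms=14/5b +179.104ms=2/5b
7) 1432.836ms=16/5b +358.209ms=4/5b
Σ=4b of 4 (134bpm 2/4) — PASS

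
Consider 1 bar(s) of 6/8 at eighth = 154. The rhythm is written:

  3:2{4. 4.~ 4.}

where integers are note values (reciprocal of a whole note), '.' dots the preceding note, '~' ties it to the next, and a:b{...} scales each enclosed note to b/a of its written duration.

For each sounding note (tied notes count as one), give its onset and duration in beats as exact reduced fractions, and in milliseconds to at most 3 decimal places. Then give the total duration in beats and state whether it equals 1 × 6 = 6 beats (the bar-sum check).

1) 0.0ms=0b +779.221ms=2b
2) 779.221ms=2b +1558.442ms=4b
Σ=6b of 6 (154bpm 6/8) — PASS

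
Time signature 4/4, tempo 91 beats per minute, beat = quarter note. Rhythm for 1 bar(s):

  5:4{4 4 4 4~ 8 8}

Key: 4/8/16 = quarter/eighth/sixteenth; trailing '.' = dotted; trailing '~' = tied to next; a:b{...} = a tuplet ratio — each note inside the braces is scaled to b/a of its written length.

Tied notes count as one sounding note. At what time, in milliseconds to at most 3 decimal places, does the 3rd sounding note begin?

1. 0.0ms @ 0 + 527.473ms (4/5)
2. 527.473ms @ 4/5 + 527.473ms (4/5)
3. 1054.945ms @ 8/5 + 527.473ms (4/5)
4. 1582.418ms @ 12/5 + 791.209ms (6/5)
5. 2373.626ms @ 18/5 + 263.736ms (2/5)

note 3 onset = 8/5b = 1054.945ms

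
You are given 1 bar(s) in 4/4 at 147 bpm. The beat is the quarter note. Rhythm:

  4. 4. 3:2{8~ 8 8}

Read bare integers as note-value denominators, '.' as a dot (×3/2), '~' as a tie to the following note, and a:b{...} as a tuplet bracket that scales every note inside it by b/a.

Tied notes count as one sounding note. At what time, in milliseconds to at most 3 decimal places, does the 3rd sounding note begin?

1. 0.0ms @ 0 + 612.245ms (3/2)
2. 612.245ms @ 3/2 + 612.245ms (3/2)
3. 1224.49ms @ 3 + 272.109ms (2/3)
4. 1496.599ms @ 11/3 + 136.054ms (1/3)

note 3 onset = 3b = 1224.49ms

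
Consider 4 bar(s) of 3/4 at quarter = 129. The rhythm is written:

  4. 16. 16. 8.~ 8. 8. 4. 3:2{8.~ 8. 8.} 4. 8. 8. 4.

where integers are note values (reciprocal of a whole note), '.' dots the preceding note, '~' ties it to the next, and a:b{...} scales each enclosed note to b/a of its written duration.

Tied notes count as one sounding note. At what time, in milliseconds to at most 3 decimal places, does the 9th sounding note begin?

1. 0.0ms @ 0 + 697.674ms (3/2)
2. 697.674ms @ 3/2 + 174.419ms (3/8)
3. 872.093ms @ 15/8 + 174.419ms (3/8)
4. 1046.512ms @ 9/4 + 697.674ms (3/2)
5. 1744.186ms @ 15/4 + 348.837ms (3/4)
6. 2093.023ms @ 9/2 + 697.674ms (3/2)
7. 2790.698ms @ 6 + 465.116ms (1)
8. 3255.814ms @ 7 + 232.558ms (1/2)
9. 3488.372ms @ 15/2 + 697.674ms (3/2)
10. 4186.047ms @ 9 + 348.837ms (3/4)
11. 4534.884ms @ 39/4 + 348.837ms (3/4)
12. 4883.721ms @ 21/2 + 697.674ms (3/2)

note 9 onset = 15/2b = 3488.372ms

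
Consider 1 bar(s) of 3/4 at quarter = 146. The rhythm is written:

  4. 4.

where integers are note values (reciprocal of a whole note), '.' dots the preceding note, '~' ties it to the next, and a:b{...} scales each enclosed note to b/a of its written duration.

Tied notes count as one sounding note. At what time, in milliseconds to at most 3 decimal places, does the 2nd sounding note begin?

1. 0.0ms @ 0 + 616.438ms (3/2)
2. 616.438ms @ 3/2 + 616.438ms (3/2)

note 2 onset = 3/2b = 616.438ms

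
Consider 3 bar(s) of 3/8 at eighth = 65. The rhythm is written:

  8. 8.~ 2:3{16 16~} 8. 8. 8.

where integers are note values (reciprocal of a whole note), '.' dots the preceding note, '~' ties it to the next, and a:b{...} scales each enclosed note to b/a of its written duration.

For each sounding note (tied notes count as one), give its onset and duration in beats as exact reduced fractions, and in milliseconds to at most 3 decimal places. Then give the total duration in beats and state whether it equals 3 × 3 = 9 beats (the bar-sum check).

1) 0.0ms=0b +1384.615ms=3/2b
2) 1384.615ms=3/2b +2076.923ms=9/4b
3) 3461.538ms=15/4b +2076.923ms=9/4b
4) 5538.462ms=6b +1384.615ms=3/2b
5) 6923.077ms=15/2b +1384.615ms=3/2b
Σ=9b of 9 (65bpm 3/8) — PASS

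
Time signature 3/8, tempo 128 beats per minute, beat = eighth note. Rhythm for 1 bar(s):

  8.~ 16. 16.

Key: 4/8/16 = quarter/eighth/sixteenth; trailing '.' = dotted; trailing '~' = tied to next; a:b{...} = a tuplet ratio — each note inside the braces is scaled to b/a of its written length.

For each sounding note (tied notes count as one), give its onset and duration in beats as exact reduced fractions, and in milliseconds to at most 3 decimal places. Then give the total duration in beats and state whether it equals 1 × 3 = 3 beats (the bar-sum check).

1) 0.0ms=0b +1054.688ms=9/4b
2) 1054.688ms=9/4b +351.562ms=3/4b
Σ=3b of 3 (128bpm 3/8) — PASS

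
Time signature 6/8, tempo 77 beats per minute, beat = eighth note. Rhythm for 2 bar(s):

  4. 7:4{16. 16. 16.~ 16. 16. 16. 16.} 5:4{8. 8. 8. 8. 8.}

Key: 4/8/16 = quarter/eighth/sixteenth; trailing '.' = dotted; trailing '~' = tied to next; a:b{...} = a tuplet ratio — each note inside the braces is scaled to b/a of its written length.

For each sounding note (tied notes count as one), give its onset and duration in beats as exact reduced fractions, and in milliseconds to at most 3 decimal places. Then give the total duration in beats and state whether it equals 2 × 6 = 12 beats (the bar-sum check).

1) 0.0ms=0b +2337.662ms=3b
2) 2337.662ms=3b +333.952ms=3/7b
3) 2671.614ms=24/7b +333.952ms=3/7b
4) 3005.566ms=27/7b +667.904ms=6/7b
5) 3673.469ms=33/7b +333.952ms=3/7b
6) 4007.421ms=36/7b +333.952ms=3/7b
7) 4341.373ms=39/7b +333.952ms=3/7b
8) 4675.325ms=6b +935.065ms=6/5b
9) 5610.39ms=36/5b +935.065ms=6/5b
10) 6545.455ms=42/5b +935.065ms=6/5b
11) 7480.519ms=48/5b +935.065ms=6/5b
12) 8415.584ms=54/5b +935.065ms=6/5b
Σ=12b of 12 (77bpm 6/8) — PASS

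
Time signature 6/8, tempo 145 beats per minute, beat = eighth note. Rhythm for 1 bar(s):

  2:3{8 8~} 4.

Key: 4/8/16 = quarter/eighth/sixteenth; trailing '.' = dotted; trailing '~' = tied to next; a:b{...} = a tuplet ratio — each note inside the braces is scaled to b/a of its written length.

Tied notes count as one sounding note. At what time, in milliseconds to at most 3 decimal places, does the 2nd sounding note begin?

note 2 onset = 3/2b = 620.69ms

1. 0.0ms @ 0 + 620.69ms (3/2)
2. 620.69ms @ 3/2 + 1862.069ms (9/2)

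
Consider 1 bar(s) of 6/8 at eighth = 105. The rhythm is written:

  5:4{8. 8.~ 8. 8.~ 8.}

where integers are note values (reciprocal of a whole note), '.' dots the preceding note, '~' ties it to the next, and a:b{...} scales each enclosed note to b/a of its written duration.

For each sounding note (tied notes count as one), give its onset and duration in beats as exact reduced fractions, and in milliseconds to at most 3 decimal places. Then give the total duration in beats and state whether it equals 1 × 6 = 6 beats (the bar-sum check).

1) 0.0ms=0b +685.714ms=6/5b
2) 685.714ms=6/5b +1371.429ms=12/5b
3) 2057.143ms=18/5b +1371.429ms=12/5b
Σ=6b of 6 (105bpm 6/8) — PASS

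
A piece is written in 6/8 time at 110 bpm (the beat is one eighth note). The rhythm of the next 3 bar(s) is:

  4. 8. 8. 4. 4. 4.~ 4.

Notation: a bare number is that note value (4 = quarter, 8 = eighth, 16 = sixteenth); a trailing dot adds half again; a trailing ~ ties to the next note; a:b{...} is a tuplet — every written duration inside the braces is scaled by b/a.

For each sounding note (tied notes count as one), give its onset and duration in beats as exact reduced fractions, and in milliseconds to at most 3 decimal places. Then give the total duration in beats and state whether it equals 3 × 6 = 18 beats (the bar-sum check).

1) 0.0ms=0b +1636.364ms=3b
2) 1636.364ms=3b +818.182ms=3/2b
3) 2454.545ms=9/2b +818.182ms=3/2b
4) 3272.727ms=6b +1636.364ms=3b
5) 4909.091ms=9b +1636.364ms=3b
6) 6545.455ms=12b +3272.727ms=6b
Σ=18b of 18 (110bpm 6/8) — PASS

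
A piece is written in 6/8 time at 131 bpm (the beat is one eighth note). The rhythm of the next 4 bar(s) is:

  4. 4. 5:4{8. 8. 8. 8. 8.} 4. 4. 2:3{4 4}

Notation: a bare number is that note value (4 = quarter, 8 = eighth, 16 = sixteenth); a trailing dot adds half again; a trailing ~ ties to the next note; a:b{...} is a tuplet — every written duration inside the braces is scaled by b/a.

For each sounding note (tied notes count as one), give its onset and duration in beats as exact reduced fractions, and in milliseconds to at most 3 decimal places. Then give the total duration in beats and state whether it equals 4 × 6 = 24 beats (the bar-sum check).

1) 0.0ms=0b +1374.046ms=3b
2) 1374.046ms=3b +1374.046ms=3b
3) 2748.092ms=6b +549.618ms=6/5b
4) 3297.71ms=36/5b +549.618ms=6/5b
5) 3847.328ms=42/5b +549.618ms=6/5b
6) 4396.947ms=48/5b +549.618ms=6/5b
7) 4946.565ms=54/5b +549.618ms=6/5b
8) 5496.183ms=12b +1374.046ms=3b
9) 6870.229ms=15b +1374.046ms=3b
10) 8244.275ms=18b +1374.046ms=3b
11) 9618.321ms=21b +1374.046ms=3b
Σ=24b of 24 (131bpm 6/8) — PASS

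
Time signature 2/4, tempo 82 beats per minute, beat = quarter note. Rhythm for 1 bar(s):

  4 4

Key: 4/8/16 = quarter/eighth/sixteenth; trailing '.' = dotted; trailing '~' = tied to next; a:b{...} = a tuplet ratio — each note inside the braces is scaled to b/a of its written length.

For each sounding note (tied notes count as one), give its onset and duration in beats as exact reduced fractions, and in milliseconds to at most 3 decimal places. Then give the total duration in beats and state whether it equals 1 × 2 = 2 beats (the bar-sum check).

1) 0.0ms=0b +731.707ms=1b
2) 731.707ms=1b +731.707ms=1b
Σ=2b of 2 (82bpm 2/4) — PASS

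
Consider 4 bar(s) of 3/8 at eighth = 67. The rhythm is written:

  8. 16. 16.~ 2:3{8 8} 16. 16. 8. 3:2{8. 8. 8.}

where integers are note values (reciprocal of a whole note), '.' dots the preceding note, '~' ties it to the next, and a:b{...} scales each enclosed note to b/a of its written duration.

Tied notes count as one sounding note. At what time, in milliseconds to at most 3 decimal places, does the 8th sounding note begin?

1. 0.0ms @ 0 + 1343.284ms (3/2)
2. 1343.284ms @ 3/2 + 671.642ms (3/4)
3. 2014.925ms @ 9/4 + 2014.925ms (9/4)
4. 4029.851ms @ 9/2 + 1343.284ms (3/2)
5. 5373.134ms @ 6 + 671.642ms (3/4)
6. 6044.776ms @ 27/4 + 671.642ms (3/4)
7. 6716.418ms @ 15/2 + 1343.284ms (3/2)
8. 8059.701ms @ 9 + 895.522ms (1)
9. 8955.224ms @ 10 + 895.522ms (1)
10. 9850.746ms @ 11 + 895.522ms (1)

note 8 onset = 9b = 8059.701ms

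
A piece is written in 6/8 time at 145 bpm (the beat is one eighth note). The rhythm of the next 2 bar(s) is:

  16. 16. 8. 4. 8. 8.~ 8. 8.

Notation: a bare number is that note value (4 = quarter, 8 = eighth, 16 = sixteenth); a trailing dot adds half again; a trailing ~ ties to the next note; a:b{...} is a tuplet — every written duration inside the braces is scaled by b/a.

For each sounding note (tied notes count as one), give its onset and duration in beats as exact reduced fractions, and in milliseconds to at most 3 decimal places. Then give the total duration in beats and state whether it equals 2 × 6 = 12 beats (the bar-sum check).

1) 0.0ms=0b +310.345ms=3/4b
2) 310.345ms=3/4b +310.345ms=3/4b
3) 620.69ms=3/2b +620.69ms=3/2b
4) 1241.379ms=3b +1241.379ms=3b
5) 2482.759ms=6b +620.69ms=3/2b
6) 3103.448ms=15/2b +1241.379ms=3b
7) 4344.828ms=21/2b +620.69ms=3/2b
Σ=12b of 12 (145bpm 6/8) — PASS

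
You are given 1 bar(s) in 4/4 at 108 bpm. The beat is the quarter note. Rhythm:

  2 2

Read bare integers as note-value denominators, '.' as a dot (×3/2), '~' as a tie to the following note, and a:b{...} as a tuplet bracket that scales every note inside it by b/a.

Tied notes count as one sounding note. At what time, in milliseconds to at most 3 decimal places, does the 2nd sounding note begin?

1. 0.0ms @ 0 + 1111.111ms (2)
2. 1111.111ms @ 2 + 1111.111ms (2)

note 2 onset = 2b = 1111.111ms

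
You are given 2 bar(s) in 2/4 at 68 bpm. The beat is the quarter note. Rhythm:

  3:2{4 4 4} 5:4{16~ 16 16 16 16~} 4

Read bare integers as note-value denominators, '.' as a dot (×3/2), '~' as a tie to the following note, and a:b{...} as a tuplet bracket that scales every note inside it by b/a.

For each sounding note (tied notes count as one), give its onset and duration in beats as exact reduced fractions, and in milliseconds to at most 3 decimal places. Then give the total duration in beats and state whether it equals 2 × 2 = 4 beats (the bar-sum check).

1) 0.0ms=0b +588.235ms=2/3b
2) 588.235ms=2/3b +588.235ms=2/3b
3) 1176.471ms=4/3b +588.235ms=2/3b
4) 1764.706ms=2b +352.941ms=2/5b
5) 2117.647ms=12/5b +176.471ms=1/5b
6) 2294.118ms=13/5b +176.471ms=1/5b
7) 2470.588ms=14/5b +1058.824ms=6/5b
Σ=4b of 4 (68bpm 2/4) — PASS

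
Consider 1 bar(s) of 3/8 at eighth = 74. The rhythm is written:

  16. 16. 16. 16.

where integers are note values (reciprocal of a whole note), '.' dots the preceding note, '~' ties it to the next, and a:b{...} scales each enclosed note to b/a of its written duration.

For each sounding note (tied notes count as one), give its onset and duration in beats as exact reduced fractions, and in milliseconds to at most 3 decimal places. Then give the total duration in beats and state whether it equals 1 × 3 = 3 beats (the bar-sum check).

1) 0.0ms=0b +608.108ms=3/4b
2) 608.108ms=3/4b +608.108ms=3/4b
3) 1216.216ms=3/2b +608.108ms=3/4b
4) 1824.324ms=9/4b +608.108ms=3/4b
Σ=3b of 3 (74bpm 3/8) — PASS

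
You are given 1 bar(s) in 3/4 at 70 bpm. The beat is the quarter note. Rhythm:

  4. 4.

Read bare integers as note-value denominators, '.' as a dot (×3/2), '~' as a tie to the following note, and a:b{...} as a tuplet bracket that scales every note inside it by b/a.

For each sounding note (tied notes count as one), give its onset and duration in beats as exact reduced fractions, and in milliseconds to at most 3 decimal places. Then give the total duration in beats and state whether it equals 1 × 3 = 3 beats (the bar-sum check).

1) 0.0ms=0b +1285.714ms=3/2b
2) 1285.714ms=3/2b +1285.714ms=3/2b
Σ=3b of 3 (70bpm 3/4) — PASS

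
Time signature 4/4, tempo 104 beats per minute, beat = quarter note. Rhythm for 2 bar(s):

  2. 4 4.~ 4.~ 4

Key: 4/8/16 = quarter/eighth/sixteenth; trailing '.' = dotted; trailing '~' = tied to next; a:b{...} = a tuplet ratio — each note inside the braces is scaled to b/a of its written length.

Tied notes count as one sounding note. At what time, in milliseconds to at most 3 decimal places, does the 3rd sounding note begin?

1. 0.0ms @ 0 + 1730.769ms (3)
2. 1730.769ms @ 3 + 576.923ms (1)
3. 2307.692ms @ 4 + 2307.692ms (4)

note 3 onset = 4b = 2307.692ms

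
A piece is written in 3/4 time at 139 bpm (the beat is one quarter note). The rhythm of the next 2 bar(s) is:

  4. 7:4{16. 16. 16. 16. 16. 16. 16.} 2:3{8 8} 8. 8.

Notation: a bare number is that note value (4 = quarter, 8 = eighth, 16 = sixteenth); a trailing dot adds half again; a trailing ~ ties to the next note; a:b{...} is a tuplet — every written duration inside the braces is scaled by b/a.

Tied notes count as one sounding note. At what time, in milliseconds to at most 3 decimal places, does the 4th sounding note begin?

1. 0.0ms @ 0 + 647.482ms (3/2)
2. 647.482ms @ 3/2 + 92.497ms (3/14)
3. 739.979ms @ 12/7 + 92.497ms (3/14)
4. 832.477ms @ 27/14 + 92.497ms (3/14)
5. 924.974ms @ 15/7 + 92.497ms (3/14)
6. 1017.472ms @ 33/14 + 92.497ms (3/14)
7. 1109.969ms @ 18/7 + 92.497ms (3/14)
8. 1202.467ms @ 39/14 + 92.497ms (3/14)
9. 1294.964ms @ 3 + 323.741ms (3/4)
10. 1618.705ms @ 15/4 + 323.741ms (3/4)
11. 1942.446ms @ 9/2 + 323.741ms (3/4)
12. 2266.187ms @ 21/4 + 323.741ms (3/4)

note 4 onset = 27/14b = 832.477ms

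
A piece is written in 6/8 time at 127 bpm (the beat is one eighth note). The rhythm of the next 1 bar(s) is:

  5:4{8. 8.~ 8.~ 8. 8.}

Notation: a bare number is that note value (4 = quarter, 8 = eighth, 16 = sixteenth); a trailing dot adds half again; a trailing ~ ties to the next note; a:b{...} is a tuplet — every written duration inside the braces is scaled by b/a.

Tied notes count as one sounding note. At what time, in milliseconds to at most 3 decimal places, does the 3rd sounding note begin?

1. 0.0ms @ 0 + 566.929ms (6/5)
2. 566.929ms @ 6/5 + 1700.787ms (18/5)
3. 2267.717ms @ 24/5 + 566.929ms (6/5)

note 3 onset = 24/5b = 2267.717ms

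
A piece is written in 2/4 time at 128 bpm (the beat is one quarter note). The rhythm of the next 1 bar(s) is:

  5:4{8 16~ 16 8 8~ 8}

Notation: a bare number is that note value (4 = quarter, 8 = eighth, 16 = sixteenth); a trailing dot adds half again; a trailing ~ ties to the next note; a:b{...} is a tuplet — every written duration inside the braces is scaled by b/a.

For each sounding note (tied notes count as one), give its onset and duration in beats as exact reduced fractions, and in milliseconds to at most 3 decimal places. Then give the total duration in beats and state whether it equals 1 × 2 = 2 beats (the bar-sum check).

1) 0.0ms=0b +187.5ms=2/5b
2) 187.5ms=2/5b +187.5ms=2/5b
3) 375.0ms=4/5b +187.5ms=2/5b
4) 562.5ms=6/5b +375.0ms=4/5b
Σ=2b of 2 (128bpm 2/4) — PASS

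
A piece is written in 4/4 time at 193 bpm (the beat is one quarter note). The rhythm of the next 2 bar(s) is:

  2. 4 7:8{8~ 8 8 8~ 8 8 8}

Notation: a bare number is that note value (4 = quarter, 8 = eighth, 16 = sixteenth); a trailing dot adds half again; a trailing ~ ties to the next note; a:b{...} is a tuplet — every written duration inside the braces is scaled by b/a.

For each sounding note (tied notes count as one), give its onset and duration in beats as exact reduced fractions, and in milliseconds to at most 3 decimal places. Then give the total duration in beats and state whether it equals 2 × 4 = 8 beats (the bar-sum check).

1) 0.0ms=0b +932.642ms=3b
2) 932.642ms=3b +310.881ms=1b
3) 1243.523ms=4b +355.292ms=8/7b
4) 1598.816ms=36/7b +177.646ms=4/7b
5) 1776.462ms=40/7b +355.292ms=8/7b
6) 2131.754ms=48/7b +177.646ms=4/7b
7) 2309.4ms=52/7b +177.646ms=4/7b
Σ=8b of 8 (193bpm 4/4) — PASS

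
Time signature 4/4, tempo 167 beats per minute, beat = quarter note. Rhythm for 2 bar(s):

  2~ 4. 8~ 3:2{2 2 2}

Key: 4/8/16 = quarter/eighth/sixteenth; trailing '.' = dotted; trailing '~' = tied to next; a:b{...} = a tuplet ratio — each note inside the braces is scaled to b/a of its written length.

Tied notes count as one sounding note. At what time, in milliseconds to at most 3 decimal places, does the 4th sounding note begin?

note 4 onset = 20/3b = 2395.21ms

1. 0.0ms @ 0 + 1257.485ms (7/2)
2. 1257.485ms @ 7/2 + 658.683ms (11/6)
3. 1916.168ms @ 16/3 + 479.042ms (4/3)
4. 2395.21ms @ 20/3 + 479.042ms (4/3)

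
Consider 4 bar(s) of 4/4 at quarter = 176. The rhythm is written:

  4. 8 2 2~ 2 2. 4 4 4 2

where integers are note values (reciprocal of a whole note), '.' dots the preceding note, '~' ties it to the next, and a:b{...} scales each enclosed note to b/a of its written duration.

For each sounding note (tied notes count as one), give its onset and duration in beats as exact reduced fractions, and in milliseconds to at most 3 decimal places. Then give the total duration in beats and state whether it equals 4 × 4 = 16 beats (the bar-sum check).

1) 0.0ms=0b +511.364ms=3/2b
2) 511.364ms=3/2b +170.455ms=1/2b
3) 681.818ms=2b +681.818ms=2b
4) 1363.636ms=4b +1363.636ms=4b
5) 2727.273ms=8b +1022.727ms=3b
6) 3750.0ms=11b +340.909ms=1b
7) 4090.909ms=12b +340.909ms=1b
8) 4431.818ms=13b +340.909ms=1b
9) 4772.727ms=14b +681.818ms=2b
Σ=16b of 16 (176bpm 4/4) — PASS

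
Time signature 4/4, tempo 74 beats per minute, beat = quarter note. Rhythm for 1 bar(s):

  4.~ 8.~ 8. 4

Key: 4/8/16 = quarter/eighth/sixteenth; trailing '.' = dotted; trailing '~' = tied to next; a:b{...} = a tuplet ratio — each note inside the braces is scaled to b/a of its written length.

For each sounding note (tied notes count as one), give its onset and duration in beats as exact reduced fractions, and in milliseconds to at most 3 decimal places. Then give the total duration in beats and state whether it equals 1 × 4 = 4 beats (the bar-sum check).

1) 0.0ms=0b +2432.432ms=3b
2) 2432.432ms=3b +810.811ms=1b
Σ=4b of 4 (74bpm 4/4) — PASS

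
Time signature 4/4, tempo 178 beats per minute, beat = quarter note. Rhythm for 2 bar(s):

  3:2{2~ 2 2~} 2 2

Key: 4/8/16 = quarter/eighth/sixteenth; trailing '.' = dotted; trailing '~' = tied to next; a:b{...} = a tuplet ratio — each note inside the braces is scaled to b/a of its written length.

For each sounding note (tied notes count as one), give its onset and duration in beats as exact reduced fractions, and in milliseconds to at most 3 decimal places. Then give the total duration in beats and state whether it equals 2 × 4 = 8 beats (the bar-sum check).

1) 0.0ms=0b +898.876ms=8/3b
2) 898.876ms=8/3b +1123.596ms=10/3b
3) 2022.472ms=6b +674.157ms=2b
Σ=8b of 8 (178bpm 4/4) — PASS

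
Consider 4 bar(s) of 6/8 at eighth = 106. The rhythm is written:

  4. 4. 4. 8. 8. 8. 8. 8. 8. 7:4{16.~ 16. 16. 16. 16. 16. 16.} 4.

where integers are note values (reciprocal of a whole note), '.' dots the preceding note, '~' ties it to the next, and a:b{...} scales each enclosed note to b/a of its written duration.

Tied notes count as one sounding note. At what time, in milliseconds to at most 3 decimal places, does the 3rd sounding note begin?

1. 0.0ms @ 0 + 1698.113ms (3)
2. 1698.113ms @ 3 + 1698.113ms (3)
3. 3396.226ms @ 6 + 1698.113ms (3)
4. 5094.34ms @ 9 + 849.057ms (3/2)
5. 5943.396ms @ 21/2 + 849.057ms (3/2)
6. 6792.453ms @ 12 + 849.057ms (3/2)
7. 7641.509ms @ 27/2 + 849.057ms (3/2)
8. 8490.566ms @ 15 + 849.057ms (3/2)
9. 9339.623ms @ 33/2 + 849.057ms (3/2)
10. 10188.679ms @ 18 + 485.175ms (6/7)
11. 10673.854ms @ 132/7 + 242.588ms (3/7)
12. 10916.442ms @ 135/7 + 242.588ms (3/7)
13. 11159.03ms @ 138/7 + 242.588ms (3/7)
14. 11401.617ms @ 141/7 + 242.588ms (3/7)
15. 11644.205ms @ 144/7 + 242.588ms (3/7)
16. 11886.792ms @ 21 + 1698.113ms (3)

note 3 onset = 6b = 3396.226ms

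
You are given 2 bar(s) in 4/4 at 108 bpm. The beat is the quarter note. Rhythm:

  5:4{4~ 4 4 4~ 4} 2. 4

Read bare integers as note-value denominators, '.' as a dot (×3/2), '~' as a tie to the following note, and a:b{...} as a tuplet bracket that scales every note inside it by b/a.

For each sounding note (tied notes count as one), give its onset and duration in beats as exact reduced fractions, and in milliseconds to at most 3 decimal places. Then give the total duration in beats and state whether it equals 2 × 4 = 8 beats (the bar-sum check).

1) 0.0ms=0b +888.889ms=8/5b
2) 888.889ms=8/5b +444.444ms=4/5b
3) 1333.333ms=12/5b +888.889ms=8/5b
4) 2222.222ms=4b +1666.667ms=3b
5) 3888.889ms=7b +555.556ms=1b
Σ=8b of 8 (108bpm 4/4) — PASS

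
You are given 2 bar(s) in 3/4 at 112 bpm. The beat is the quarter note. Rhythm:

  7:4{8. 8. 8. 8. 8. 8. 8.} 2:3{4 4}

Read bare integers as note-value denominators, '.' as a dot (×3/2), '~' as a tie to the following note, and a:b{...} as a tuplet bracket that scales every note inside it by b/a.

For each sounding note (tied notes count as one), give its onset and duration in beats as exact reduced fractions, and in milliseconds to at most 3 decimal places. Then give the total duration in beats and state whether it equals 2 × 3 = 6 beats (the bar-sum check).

1) 0.0ms=0b +229.592ms=3/7b
2) 229.592ms=3/7b +229.592ms=3/7b
3) 459.184ms=6/7b +229.592ms=3/7b
4) 688.776ms=9/7b +229.592ms=3/7b
5) 918.367ms=12/7b +229.592ms=3/7b
6) 1147.959ms=15/7b +229.592ms=3/7b
7) 1377.551ms=18/7b +229.592ms=3/7b
8) 1607.143ms=3b +803.571ms=3/2b
9) 2410.714ms=9/2b +803.571ms=3/2b
Σ=6b of 6 (112bpm 3/4) — PASS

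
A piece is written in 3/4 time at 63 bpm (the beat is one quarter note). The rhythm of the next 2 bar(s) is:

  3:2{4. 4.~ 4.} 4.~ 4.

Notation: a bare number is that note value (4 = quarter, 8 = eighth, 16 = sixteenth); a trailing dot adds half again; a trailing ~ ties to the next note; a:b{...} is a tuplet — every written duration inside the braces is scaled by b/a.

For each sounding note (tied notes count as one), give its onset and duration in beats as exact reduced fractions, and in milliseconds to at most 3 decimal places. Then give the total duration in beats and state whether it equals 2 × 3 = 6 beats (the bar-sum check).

1) 0.0ms=0b +952.381ms=1b
2) 952.381ms=1b +1904.762ms=2b
3) 2857.143ms=3b +2857.143ms=3b
Σ=6b of 6 (63bpm 3/4) — PASS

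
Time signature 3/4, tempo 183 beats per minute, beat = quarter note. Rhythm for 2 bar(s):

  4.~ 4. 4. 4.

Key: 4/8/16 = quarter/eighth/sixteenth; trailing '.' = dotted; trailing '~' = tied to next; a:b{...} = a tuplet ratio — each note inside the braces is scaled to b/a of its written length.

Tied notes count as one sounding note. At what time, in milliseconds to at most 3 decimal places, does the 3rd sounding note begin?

note 3 onset = 9/2b = 1475.41ms

1. 0.0ms @ 0 + 983.607ms (3)
2. 983.607ms @ 3 + 491.803ms (3/2)
3. 1475.41ms @ 9/2 + 491.803ms (3/2)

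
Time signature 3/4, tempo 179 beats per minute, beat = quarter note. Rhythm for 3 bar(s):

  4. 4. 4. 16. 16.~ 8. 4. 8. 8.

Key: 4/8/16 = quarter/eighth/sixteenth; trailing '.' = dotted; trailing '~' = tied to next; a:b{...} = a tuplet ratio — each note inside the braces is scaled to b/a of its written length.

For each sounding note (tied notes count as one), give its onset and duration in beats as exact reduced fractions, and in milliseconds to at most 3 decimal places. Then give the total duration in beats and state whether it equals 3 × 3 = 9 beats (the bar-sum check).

1) 0.0ms=0b +502.793ms=3/2b
2) 502.793ms=3/2b +502.793ms=3/2b
3) 1005.587ms=3b +502.793ms=3/2b
4) 1508.38ms=9/2b +125.698ms=3/8b
5) 1634.078ms=39/8b +377.095ms=9/8b
6) 2011.173ms=6b +502.793ms=3/2b
7) 2513.966ms=15/2b +251.397ms=3/4b
8) 2765.363ms=33/4b +251.397ms=3/4b
Σ=9b of 9 (179bpm 3/4) — PASS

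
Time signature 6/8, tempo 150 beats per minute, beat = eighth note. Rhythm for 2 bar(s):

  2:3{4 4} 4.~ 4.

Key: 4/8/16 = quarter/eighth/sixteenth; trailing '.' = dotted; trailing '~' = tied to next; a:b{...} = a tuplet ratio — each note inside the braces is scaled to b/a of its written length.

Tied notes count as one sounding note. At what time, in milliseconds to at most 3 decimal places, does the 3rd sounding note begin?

note 3 onset = 6b = 2400.0ms

1. 0.0ms @ 0 + 1200.0ms (3)
2. 1200.0ms @ 3 + 1200.0ms (3)
3. 2400.0ms @ 6 + 2400.0ms (6)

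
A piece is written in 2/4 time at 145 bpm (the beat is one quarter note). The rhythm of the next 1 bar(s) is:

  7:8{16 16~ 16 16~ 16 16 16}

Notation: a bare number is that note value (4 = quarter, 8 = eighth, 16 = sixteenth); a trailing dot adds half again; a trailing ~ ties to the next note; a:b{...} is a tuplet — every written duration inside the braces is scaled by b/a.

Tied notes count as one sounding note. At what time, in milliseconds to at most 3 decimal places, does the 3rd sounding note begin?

1. 0.0ms @ 0 + 118.227ms (2/7)
2. 118.227ms @ 2/7 + 236.453ms (4/7)
3. 354.68ms @ 6/7 + 236.453ms (4/7)
4. 591.133ms @ 10/7 + 118.227ms (2/7)
5. 709.36ms @ 12/7 + 118.227ms (2/7)

note 3 onset = 6/7b = 354.68ms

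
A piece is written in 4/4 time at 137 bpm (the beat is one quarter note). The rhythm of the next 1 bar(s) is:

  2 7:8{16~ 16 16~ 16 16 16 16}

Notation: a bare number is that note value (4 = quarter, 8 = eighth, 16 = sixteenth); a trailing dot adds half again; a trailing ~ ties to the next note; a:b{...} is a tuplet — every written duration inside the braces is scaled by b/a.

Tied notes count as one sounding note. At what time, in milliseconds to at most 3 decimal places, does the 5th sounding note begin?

note 5 onset = 24/7b = 1501.564ms

1. 0.0ms @ 0 + 875.912ms (2)
2. 875.912ms @ 2 + 250.261ms (4/7)
3. 1126.173ms @ 18/7 + 250.261ms (4/7)
4. 1376.434ms @ 22/7 + 125.13ms (2/7)
5. 1501.564ms @ 24/7 + 125.13ms (2/7)
6. 1626.694ms @ 26/7 + 125.13ms (2/7)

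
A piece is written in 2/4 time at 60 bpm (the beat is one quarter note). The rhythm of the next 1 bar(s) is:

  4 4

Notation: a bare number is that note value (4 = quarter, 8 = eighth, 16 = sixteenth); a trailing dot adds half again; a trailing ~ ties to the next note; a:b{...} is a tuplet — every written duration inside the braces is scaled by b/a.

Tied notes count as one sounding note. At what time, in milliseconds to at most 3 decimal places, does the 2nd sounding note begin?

note 2 onset = 1b = 1000.0ms

1. 0.0ms @ 0 + 1000.0ms (1)
2. 1000.0ms @ 1 + 1000.0ms (1)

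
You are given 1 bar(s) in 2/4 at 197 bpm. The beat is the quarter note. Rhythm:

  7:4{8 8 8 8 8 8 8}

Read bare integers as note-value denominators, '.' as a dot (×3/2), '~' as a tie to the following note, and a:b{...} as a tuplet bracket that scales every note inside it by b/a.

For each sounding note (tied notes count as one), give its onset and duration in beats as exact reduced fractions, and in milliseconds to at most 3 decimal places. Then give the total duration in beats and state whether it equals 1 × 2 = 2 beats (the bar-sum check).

1) 0.0ms=0b +87.02ms=2/7b
2) 87.02ms=2/7b +87.02ms=2/7b
3) 174.039ms=4/7b +87.02ms=2/7b
4) 261.059ms=6/7b +87.02ms=2/7b
5) 348.078ms=8/7b +87.02ms=2/7b
6) 435.098ms=10/7b +87.02ms=2/7b
7) 522.117ms=12/7b +87.02ms=2/7b
Σ=2b of 2 (197bpm 2/4) — PASS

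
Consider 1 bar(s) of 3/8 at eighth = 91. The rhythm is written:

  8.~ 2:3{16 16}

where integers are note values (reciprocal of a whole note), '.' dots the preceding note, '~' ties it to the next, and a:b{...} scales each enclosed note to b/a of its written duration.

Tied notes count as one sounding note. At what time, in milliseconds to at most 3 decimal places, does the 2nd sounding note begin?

1. 0.0ms @ 0 + 1483.516ms (9/4)
2. 1483.516ms @ 9/4 + 494.505ms (3/4)

note 2 onset = 9/4b = 1483.516ms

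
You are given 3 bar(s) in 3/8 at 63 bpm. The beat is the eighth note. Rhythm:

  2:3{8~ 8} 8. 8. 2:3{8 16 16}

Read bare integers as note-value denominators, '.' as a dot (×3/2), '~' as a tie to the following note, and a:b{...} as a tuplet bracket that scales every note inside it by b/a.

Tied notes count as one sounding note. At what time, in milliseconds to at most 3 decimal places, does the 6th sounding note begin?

note 6 onset = 33/4b = 7857.143ms

1. 0.0ms @ 0 + 2857.143ms (3)
2. 2857.143ms @ 3 + 1428.571ms (3/2)
3. 4285.714ms @ 9/2 + 1428.571ms (3/2)
4. 5714.286ms @ 6 + 1428.571ms (3/2)
5. 7142.857ms @ 15/2 + 714.286ms (3/4)
6. 7857.143ms @ 33/4 + 714.286ms (3/4)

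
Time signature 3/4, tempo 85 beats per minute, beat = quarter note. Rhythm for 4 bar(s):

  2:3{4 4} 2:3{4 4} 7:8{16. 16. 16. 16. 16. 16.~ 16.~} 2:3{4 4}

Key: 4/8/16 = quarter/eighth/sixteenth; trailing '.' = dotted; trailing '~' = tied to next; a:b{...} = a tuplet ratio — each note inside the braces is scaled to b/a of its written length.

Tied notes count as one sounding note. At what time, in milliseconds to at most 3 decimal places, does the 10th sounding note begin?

1. 0.0ms @ 0 + 1058.824ms (3/2)
2. 1058.824ms @ 3/2 + 1058.824ms (3/2)
3. 2117.647ms @ 3 + 1058.824ms (3/2)
4. 3176.471ms @ 9/2 + 1058.824ms (3/2)
5. 4235.294ms @ 6 + 302.521ms (3/7)
6. 4537.815ms @ 45/7 + 302.521ms (3/7)
7. 4840.336ms @ 48/7 + 302.521ms (3/7)
8. 5142.857ms @ 51/7 + 302.521ms (3/7)
9. 5445.378ms @ 54/7 + 302.521ms (3/7)
10. 5747.899ms @ 57/7 + 1663.866ms (33/14)
11. 7411.765ms @ 21/2 + 1058.824ms (3/2)

note 10 onset = 57/7b = 5747.899ms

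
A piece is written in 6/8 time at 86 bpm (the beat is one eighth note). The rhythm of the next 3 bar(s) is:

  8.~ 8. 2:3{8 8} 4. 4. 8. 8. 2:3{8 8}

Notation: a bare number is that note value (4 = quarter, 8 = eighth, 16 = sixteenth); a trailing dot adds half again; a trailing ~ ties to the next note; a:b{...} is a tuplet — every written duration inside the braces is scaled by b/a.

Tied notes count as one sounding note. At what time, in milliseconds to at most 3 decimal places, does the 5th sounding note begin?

note 5 onset = 9b = 6279.07ms

1. 0.0ms @ 0 + 2093.023ms (3)
2. 2093.023ms @ 3 + 1046.512ms (3/2)
3. 3139.535ms @ 9/2 + 1046.512ms (3/2)
4. 4186.047ms @ 6 + 2093.023ms (3)
5. 6279.07ms @ 9 + 2093.023ms (3)
6. 8372.093ms @ 12 + 1046.512ms (3/2)
7. 9418.605ms @ 27/2 + 1046.512ms (3/2)
8. 10465.116ms @ 15 + 1046.512ms (3/2)
9. 11511.628ms @ 33/2 + 1046.512ms (3/2)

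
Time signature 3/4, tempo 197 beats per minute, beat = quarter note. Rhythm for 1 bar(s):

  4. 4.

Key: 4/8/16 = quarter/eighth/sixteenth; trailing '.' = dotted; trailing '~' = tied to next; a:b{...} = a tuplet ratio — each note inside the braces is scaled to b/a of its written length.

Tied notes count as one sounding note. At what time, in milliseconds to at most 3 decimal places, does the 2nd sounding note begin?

1. 0.0ms @ 0 + 456.853ms (3/2)
2. 456.853ms @ 3/2 + 456.853ms (3/2)

note 2 onset = 3/2b = 456.853ms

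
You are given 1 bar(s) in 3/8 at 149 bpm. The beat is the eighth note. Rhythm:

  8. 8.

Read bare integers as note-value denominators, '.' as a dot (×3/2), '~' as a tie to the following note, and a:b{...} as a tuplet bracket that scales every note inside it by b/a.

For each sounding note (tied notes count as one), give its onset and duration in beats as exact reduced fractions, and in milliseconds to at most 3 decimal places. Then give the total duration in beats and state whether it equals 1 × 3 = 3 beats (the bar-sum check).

1) 0.0ms=0b +604.027ms=3/2b
2) 604.027ms=3/2b +604.027ms=3/2b
Σ=3b of 3 (149bpm 3/8) — PASS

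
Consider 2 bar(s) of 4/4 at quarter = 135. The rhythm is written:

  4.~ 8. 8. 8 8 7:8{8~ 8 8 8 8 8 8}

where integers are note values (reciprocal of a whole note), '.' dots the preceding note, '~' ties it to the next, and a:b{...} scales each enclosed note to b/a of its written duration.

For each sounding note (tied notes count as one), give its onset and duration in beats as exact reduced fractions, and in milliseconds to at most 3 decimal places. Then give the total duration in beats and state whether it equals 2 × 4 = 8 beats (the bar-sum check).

1) 0.0ms=0b +1000.0ms=9/4b
2) 1000.0ms=9/4b +333.333ms=3/4b
3) 1333.333ms=3b +222.222ms=1/2b
4) 1555.556ms=7/2b +222.222ms=1/2b
5) 1777.778ms=4b +507.937ms=8/7b
6) 2285.714ms=36/7b +253.968ms=4/7b
7) 2539.683ms=40/7b +253.968ms=4/7b
8) 2793.651ms=44/7b +253.968ms=4/7b
9) 3047.619ms=48/7b +253.968ms=4/7b
10) 3301.587ms=52/7b +253.968ms=4/7b
Σ=8b of 8 (135bpm 4/4) — PASS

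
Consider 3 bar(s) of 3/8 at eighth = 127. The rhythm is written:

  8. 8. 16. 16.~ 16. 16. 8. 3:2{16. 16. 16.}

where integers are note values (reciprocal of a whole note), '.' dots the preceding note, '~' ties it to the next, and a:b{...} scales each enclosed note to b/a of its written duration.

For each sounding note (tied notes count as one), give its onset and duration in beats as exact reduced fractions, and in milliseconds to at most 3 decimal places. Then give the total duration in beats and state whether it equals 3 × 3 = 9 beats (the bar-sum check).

1) 0.0ms=0b +708.661ms=3/2b
2) 708.661ms=3/2b +708.661ms=3/2b
3) 1417.323ms=3b +354.331ms=3/4b
4) 1771.654ms=15/4b +708.661ms=3/2b
5) 2480.315ms=21/4b +354.331ms=3/4b
6) 2834.646ms=6b +708.661ms=3/2b
7) 3543.307ms=15/2b +236.22ms=1/2b
8) 3779.528ms=8b +236.22ms=1/2b
9) 4015.748ms=17/2b +236.22ms=1/2b
Σ=9b of 9 (127bpm 3/8) — PASS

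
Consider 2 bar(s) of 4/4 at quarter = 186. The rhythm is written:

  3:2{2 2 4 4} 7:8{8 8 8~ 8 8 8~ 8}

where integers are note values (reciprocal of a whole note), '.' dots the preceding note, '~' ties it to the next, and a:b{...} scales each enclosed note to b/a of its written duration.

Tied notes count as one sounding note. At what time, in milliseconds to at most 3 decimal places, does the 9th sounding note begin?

note 9 onset = 48/7b = 2211.982ms

1. 0.0ms @ 0 + 430.108ms (4/3)
2. 430.108ms @ 4/3 + 430.108ms (4/3)
3. 860.215ms @ 8/3 + 215.054ms (2/3)
4. 1075.269ms @ 10/3 + 215.054ms (2/3)
5. 1290.323ms @ 4 + 184.332ms (4/7)
6. 1474.654ms @ 32/7 + 184.332ms (4/7)
7. 1658.986ms @ 36/7 + 368.664ms (8/7)
8. 2027.65ms @ 44/7 + 184.332ms (4/7)
9. 2211.982ms @ 48/7 + 368.664ms (8/7)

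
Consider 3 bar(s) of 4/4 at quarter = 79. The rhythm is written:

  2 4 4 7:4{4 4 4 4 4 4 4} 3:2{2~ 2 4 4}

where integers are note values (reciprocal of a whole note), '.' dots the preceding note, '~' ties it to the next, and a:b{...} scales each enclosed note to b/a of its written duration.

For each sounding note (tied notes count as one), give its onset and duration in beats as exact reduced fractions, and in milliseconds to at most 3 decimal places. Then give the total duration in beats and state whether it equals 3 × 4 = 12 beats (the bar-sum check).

1) 0.0ms=0b +1518.987ms=2b
2) 1518.987ms=2b +759.494ms=1b
3) 2278.481ms=3b +759.494ms=1b
4) 3037.975ms=4b +433.996ms=4/7b
5) 3471.971ms=32/7b +433.996ms=4/7b
6) 3905.967ms=36/7b +433.996ms=4/7b
7) 4339.964ms=40/7b +433.996ms=4/7b
8) 4773.96ms=44/7b +433.996ms=4/7b
9) 5207.957ms=48/7b +433.996ms=4/7b
10) 5641.953ms=52/7b +433.996ms=4/7b
11) 6075.949ms=8b +2025.316ms=8/3b
12) 8101.266ms=32/3b +506.329ms=2/3b
13) 8607.595ms=34/3b +506.329ms=2/3b
Σ=12b of 12 (79bpm 4/4) — PASS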